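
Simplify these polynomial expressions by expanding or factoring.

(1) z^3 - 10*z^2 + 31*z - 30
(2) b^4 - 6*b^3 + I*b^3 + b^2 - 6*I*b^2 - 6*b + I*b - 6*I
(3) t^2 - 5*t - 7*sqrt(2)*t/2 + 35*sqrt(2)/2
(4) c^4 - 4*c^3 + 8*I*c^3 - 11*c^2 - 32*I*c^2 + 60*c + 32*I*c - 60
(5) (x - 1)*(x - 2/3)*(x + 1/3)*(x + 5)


(1) = (z - 5)*(z - 3)*(z - 2)
(2) = (b - 6)*(b - I)*(b + I)^2
(3) = (t - 5)*(t - 7*sqrt(2)/2)
(4) = (c - 2)^2*(c + 3*I)*(c + 5*I)
(5) = x^4 + 11*x^3/3 - 59*x^2/9 + 7*x/9 + 10/9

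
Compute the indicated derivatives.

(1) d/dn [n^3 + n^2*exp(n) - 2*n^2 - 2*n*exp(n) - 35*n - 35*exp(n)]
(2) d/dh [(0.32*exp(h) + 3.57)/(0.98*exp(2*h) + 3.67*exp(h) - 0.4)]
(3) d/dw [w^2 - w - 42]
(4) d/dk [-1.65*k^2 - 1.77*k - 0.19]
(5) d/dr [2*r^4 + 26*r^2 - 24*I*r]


(1) = n^2*exp(n) + 3*n^2 - 4*n - 37*exp(n) - 35
(2) = (-(0.32*exp(h) + 3.57)*(1.96*exp(h) + 3.67) + 0.3136*exp(2*h) + 1.1744*exp(h) - 0.128)*exp(h)/(0.98*exp(2*h) + 3.67*exp(h) - 0.4)^2
(3) = 2*w - 1
(4) = -3.3*k - 1.77
(5) = 8*r^3 + 52*r - 24*I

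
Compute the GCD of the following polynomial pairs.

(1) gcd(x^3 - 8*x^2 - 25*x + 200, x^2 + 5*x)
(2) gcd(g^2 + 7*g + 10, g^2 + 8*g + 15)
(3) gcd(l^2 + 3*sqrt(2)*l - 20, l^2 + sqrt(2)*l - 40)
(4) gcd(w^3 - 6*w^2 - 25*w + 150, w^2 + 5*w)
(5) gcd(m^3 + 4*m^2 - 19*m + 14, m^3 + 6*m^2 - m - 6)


(1) = x + 5
(2) = g + 5
(3) = l + 5*sqrt(2)
(4) = w + 5
(5) = gcd((m - 2)*(m - 1)*(m + 7), (m - 1)*(m + 1)*(m + 6)) = m - 1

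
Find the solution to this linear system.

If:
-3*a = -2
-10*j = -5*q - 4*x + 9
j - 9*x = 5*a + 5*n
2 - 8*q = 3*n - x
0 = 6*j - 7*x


Then:
a = 2/3
j = -364/197
n = 5362/2955
q = -619/985
x = -312/197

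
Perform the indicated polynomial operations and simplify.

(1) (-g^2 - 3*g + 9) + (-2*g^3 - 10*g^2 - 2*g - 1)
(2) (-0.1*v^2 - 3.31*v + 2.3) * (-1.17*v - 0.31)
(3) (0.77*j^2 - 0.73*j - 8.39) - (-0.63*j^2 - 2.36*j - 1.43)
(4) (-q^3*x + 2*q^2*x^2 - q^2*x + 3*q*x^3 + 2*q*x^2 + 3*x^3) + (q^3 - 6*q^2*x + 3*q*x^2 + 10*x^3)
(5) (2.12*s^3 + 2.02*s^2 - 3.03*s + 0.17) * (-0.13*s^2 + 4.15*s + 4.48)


(1) = -2*g^3 - 11*g^2 - 5*g + 8
(2) = 0.117*v^3 + 3.9037*v^2 - 1.6649*v - 0.713
(3) = 1.4*j^2 + 1.63*j - 6.96
(4) = -q^3*x + q^3 + 2*q^2*x^2 - 7*q^2*x + 3*q*x^3 + 5*q*x^2 + 13*x^3
(5) = -0.2756*s^5 + 8.5354*s^4 + 18.2745*s^3 - 3.547*s^2 - 12.8689*s + 0.7616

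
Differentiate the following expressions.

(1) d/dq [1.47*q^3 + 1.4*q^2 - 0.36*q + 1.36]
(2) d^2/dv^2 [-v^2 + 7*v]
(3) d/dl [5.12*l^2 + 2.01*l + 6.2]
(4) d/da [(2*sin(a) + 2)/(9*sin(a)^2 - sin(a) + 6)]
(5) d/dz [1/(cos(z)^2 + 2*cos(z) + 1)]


(1) = 4.41*q^2 + 2.8*q - 0.36
(2) = -2
(3) = 10.24*l + 2.01
(4) = 2*(-9*sin(a)^2 - 18*sin(a) + 7)*cos(a)/(9*sin(a)^2 - sin(a) + 6)^2
(5) = 2*sin(z)/(cos(z) + 1)^3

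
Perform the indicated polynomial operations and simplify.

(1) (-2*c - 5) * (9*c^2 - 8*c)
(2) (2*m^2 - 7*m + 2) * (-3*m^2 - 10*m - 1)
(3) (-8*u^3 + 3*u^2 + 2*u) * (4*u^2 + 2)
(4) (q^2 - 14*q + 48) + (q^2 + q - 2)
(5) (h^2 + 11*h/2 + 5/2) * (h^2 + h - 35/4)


(1) = -18*c^3 - 29*c^2 + 40*c
(2) = -6*m^4 + m^3 + 62*m^2 - 13*m - 2
(3) = -32*u^5 + 12*u^4 - 8*u^3 + 6*u^2 + 4*u
(4) = 2*q^2 - 13*q + 46
(5) = h^4 + 13*h^3/2 - 3*h^2/4 - 365*h/8 - 175/8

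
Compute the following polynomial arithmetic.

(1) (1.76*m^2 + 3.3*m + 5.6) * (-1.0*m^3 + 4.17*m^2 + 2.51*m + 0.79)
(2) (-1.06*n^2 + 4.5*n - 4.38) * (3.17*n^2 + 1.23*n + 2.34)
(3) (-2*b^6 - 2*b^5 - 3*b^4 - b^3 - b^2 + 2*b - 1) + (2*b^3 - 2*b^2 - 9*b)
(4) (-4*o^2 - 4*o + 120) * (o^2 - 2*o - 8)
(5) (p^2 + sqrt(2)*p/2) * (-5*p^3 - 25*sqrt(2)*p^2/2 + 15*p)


(1) = -1.76*m^5 + 4.0392*m^4 + 12.5786*m^3 + 33.0254*m^2 + 16.663*m + 4.424
(2) = -3.3602*n^4 + 12.9612*n^3 - 10.83*n^2 + 5.1426*n - 10.2492
(3) = -2*b^6 - 2*b^5 - 3*b^4 + b^3 - 3*b^2 - 7*b - 1
(4) = -4*o^4 + 4*o^3 + 160*o^2 - 208*o - 960
(5) = -5*p^5 - 15*sqrt(2)*p^4 + 5*p^3/2 + 15*sqrt(2)*p^2/2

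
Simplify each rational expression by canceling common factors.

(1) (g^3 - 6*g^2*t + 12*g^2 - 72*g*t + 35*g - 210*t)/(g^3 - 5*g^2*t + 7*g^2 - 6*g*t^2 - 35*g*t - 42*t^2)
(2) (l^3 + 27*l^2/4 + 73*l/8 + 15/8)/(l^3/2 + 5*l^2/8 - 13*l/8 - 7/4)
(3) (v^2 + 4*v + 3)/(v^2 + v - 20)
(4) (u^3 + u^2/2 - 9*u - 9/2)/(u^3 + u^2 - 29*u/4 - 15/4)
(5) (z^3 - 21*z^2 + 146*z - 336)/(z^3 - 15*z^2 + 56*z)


(1) = (g + 5)/(g + t)
(2) = (8*l^3 + 54*l^2 + 73*l + 15)/(4*l^3 + 5*l^2 - 13*l - 14)
(3) = (v^2 + 4*v + 3)/(v^2 + v - 20)
(4) = (2*u - 6)/(2*u - 5)
(5) = (z - 6)/z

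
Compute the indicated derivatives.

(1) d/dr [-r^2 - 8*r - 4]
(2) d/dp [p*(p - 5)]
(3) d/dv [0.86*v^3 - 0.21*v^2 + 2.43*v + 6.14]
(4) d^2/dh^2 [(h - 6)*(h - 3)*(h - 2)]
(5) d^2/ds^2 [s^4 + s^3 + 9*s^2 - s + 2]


(1) = -2*r - 8
(2) = 2*p - 5
(3) = 2.58*v^2 - 0.42*v + 2.43
(4) = 6*h - 22
(5) = 12*s^2 + 6*s + 18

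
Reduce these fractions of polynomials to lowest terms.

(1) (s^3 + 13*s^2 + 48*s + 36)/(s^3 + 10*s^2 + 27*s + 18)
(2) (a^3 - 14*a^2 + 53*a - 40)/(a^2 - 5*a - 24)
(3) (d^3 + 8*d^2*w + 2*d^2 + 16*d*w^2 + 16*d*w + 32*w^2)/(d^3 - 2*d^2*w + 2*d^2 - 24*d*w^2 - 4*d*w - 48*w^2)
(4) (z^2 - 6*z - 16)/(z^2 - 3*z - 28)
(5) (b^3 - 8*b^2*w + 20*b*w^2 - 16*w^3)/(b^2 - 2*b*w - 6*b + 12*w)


(1) = (s + 6)/(s + 3)
(2) = (a^2 - 6*a + 5)/(a + 3)
(3) = (-d - 4*w)/(-d + 6*w)
(4) = (z^2 - 6*z - 16)/(z^2 - 3*z - 28)
(5) = (b^2 - 6*b*w + 8*w^2)/(b - 6)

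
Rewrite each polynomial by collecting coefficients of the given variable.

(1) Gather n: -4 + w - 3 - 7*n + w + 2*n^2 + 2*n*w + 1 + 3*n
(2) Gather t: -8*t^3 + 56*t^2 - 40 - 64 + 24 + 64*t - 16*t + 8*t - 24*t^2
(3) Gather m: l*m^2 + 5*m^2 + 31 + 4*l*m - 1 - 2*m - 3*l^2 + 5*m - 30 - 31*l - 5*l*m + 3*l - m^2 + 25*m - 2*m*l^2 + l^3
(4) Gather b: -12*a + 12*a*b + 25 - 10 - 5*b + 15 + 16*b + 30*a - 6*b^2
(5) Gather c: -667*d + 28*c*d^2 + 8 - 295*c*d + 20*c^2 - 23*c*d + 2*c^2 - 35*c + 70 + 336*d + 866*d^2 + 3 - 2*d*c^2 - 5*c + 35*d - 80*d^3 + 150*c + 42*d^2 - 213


(1) = 2*n^2 + n*(2*w - 4) + 2*w - 6
(2) = -8*t^3 + 32*t^2 + 56*t - 80
(3) = l^3 - 3*l^2 - 28*l + m^2*(l + 4) + m*(-2*l^2 - l + 28)
(4) = 18*a - 6*b^2 + b*(12*a + 11) + 30
(5) = c^2*(22 - 2*d) + c*(28*d^2 - 318*d + 110) - 80*d^3 + 908*d^2 - 296*d - 132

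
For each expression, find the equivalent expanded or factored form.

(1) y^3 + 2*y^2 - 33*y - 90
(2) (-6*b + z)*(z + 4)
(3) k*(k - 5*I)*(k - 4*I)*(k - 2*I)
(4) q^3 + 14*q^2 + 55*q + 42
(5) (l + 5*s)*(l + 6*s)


(1) = (y - 6)*(y + 3)*(y + 5)
(2) = -6*b*z - 24*b + z^2 + 4*z
(3) = k^4 - 11*I*k^3 - 38*k^2 + 40*I*k
(4) = (q + 1)*(q + 6)*(q + 7)
(5) = l^2 + 11*l*s + 30*s^2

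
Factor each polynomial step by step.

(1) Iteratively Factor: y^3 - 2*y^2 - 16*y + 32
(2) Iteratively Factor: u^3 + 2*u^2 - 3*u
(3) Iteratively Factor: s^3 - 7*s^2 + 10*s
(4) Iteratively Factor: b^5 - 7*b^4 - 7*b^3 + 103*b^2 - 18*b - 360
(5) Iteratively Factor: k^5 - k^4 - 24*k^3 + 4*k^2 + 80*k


(1) = (y - 2)*(y^2 - 16) = (y - 2)*(y + 4)*(y - 4)
(2) = (u + 3)*(u^2 - u) = u*(u + 3)*(u - 1)
(3) = (s - 2)*(s^2 - 5*s) = (s - 5)*(s - 2)*(s)
(4) = (b - 5)*(b^4 - 2*b^3 - 17*b^2 + 18*b + 72) = (b - 5)*(b + 3)*(b^3 - 5*b^2 - 2*b + 24) = (b - 5)*(b - 3)*(b + 3)*(b^2 - 2*b - 8) = (b - 5)*(b - 4)*(b - 3)*(b + 3)*(b + 2)
(5) = (k + 4)*(k^4 - 5*k^3 - 4*k^2 + 20*k) = (k - 2)*(k + 4)*(k^3 - 3*k^2 - 10*k) = (k - 2)*(k + 2)*(k + 4)*(k^2 - 5*k) = k*(k - 2)*(k + 2)*(k + 4)*(k - 5)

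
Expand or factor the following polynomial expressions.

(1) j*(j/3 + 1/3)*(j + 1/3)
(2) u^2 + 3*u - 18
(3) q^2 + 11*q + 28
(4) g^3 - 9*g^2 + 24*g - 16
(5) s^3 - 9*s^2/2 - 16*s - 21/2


(1) = j^3/3 + 4*j^2/9 + j/9
(2) = (u - 3)*(u + 6)
(3) = (q + 4)*(q + 7)
(4) = (g - 4)^2*(g - 1)
(5) = (s - 7)*(s + 1)*(s + 3/2)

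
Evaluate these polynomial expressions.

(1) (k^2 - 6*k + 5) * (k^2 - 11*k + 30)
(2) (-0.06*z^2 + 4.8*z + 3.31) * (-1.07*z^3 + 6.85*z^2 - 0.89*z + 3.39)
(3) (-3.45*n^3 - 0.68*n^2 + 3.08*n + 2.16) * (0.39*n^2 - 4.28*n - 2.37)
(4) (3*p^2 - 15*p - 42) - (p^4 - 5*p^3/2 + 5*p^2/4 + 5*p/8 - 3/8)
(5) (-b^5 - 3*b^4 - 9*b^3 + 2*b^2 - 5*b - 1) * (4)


(1) = k^4 - 17*k^3 + 101*k^2 - 235*k + 150
(2) = 0.0642*z^5 - 5.547*z^4 + 29.3917*z^3 + 18.1981*z^2 + 13.3261*z + 11.2209
(3) = -1.3455*n^5 + 14.5008*n^4 + 12.2881*n^3 - 10.7284*n^2 - 16.5444*n - 5.1192
(4) = -p^4 + 5*p^3/2 + 7*p^2/4 - 125*p/8 - 333/8
(5) = -4*b^5 - 12*b^4 - 36*b^3 + 8*b^2 - 20*b - 4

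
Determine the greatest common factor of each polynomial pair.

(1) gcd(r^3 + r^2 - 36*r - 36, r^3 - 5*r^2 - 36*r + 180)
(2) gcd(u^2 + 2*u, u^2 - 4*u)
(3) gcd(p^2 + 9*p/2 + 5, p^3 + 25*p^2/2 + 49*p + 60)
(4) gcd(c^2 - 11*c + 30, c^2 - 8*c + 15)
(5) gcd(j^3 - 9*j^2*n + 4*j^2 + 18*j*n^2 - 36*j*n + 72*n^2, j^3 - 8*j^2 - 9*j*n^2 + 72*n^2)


(1) = r^2 - 36
(2) = u
(3) = gcd((p + 2)*(p + 5/2), (p + 5/2)*(p + 4)*(p + 6)) = p + 5/2
(4) = c - 5
(5) = j - 3*n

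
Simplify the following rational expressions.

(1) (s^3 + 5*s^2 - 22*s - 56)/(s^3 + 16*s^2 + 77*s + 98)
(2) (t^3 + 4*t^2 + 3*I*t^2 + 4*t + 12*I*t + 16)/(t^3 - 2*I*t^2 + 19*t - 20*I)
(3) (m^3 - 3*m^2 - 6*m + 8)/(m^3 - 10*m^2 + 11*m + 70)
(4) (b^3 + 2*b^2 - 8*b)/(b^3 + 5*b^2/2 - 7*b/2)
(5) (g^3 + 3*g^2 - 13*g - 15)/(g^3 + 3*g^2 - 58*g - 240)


(1) = (s - 4)/(s + 7)
(2) = (t + 4)/(t - 5*I)
(3) = (m^2 - 5*m + 4)/(m^2 - 12*m + 35)
(4) = (2*b^2 + 4*b - 16)/(2*b^2 + 5*b - 7)
(5) = (g^2 - 2*g - 3)/(g^2 - 2*g - 48)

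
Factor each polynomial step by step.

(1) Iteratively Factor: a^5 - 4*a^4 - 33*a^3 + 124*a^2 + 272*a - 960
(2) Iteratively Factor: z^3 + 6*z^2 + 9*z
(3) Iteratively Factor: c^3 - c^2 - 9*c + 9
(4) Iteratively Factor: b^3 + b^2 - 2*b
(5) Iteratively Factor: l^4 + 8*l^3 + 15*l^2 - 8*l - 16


(1) = (a - 3)*(a^4 - a^3 - 36*a^2 + 16*a + 320) = (a - 3)*(a + 4)*(a^3 - 5*a^2 - 16*a + 80) = (a - 4)*(a - 3)*(a + 4)*(a^2 - a - 20) = (a - 4)*(a - 3)*(a + 4)^2*(a - 5)
(2) = (z)*(z^2 + 6*z + 9) = z*(z + 3)*(z + 3)
(3) = (c - 1)*(c^2 - 9) = (c - 3)*(c - 1)*(c + 3)
(4) = (b - 1)*(b^2 + 2*b) = (b - 1)*(b + 2)*(b)
(5) = (l + 1)*(l^3 + 7*l^2 + 8*l - 16) = (l + 1)*(l + 4)*(l^2 + 3*l - 4) = (l - 1)*(l + 1)*(l + 4)*(l + 4)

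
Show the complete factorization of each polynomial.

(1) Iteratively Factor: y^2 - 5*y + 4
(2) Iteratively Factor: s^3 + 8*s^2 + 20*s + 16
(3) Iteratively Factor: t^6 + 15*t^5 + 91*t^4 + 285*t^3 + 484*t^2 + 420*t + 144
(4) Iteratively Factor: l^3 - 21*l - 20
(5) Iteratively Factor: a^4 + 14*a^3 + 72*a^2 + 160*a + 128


(1) = (y - 4)*(y - 1)
(2) = (s + 4)*(s^2 + 4*s + 4) = (s + 2)*(s + 4)*(s + 2)
(3) = (t + 4)*(t^5 + 11*t^4 + 47*t^3 + 97*t^2 + 96*t + 36) = (t + 2)*(t + 4)*(t^4 + 9*t^3 + 29*t^2 + 39*t + 18) = (t + 1)*(t + 2)*(t + 4)*(t^3 + 8*t^2 + 21*t + 18) = (t + 1)*(t + 2)^2*(t + 4)*(t^2 + 6*t + 9) = (t + 1)*(t + 2)^2*(t + 3)*(t + 4)*(t + 3)
(4) = (l + 1)*(l^2 - l - 20) = (l - 5)*(l + 1)*(l + 4)
(5) = (a + 2)*(a^3 + 12*a^2 + 48*a + 64) = (a + 2)*(a + 4)*(a^2 + 8*a + 16) = (a + 2)*(a + 4)^2*(a + 4)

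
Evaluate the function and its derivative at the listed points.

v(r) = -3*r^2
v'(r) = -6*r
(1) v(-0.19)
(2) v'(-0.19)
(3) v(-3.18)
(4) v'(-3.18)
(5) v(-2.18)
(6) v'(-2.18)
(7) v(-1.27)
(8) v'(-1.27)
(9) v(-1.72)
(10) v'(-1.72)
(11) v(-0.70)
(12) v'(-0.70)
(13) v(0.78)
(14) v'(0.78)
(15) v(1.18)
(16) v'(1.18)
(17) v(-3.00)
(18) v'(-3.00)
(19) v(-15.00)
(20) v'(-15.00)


(1) = -0.11
(2) = 1.14
(3) = -30.34
(4) = 19.08
(5) = -14.26
(6) = 13.08
(7) = -4.84
(8) = 7.62
(9) = -8.88
(10) = 10.32
(11) = -1.47
(12) = 4.20
(13) = -1.83
(14) = -4.68
(15) = -4.18
(16) = -7.08
(17) = -27.00
(18) = 18.00
(19) = -675.00
(20) = 90.00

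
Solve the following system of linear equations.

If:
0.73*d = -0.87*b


Then:
b = -0.839080459770115*d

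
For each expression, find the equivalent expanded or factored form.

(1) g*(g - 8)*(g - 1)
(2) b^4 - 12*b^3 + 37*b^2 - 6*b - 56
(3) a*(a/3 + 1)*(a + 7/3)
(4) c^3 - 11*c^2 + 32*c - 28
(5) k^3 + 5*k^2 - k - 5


(1) = g^3 - 9*g^2 + 8*g
(2) = (b - 7)*(b - 4)*(b - 2)*(b + 1)
(3) = a^3/3 + 16*a^2/9 + 7*a/3
(4) = (c - 7)*(c - 2)^2
(5) = (k - 1)*(k + 1)*(k + 5)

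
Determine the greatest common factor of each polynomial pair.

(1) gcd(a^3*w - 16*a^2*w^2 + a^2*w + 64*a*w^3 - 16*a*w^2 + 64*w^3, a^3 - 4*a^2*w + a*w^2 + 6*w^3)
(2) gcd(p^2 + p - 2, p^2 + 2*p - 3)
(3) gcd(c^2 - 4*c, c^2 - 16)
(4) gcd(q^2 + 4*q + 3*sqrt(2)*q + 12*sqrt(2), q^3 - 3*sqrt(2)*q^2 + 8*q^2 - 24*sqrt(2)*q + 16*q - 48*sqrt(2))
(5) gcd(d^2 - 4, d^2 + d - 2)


(1) = 1
(2) = gcd((p - 1)*(p + 2), (p - 1)*(p + 3)) = p - 1
(3) = gcd(c*(c - 4), (c - 4)*(c + 4)) = c - 4
(4) = q + 4
(5) = d + 2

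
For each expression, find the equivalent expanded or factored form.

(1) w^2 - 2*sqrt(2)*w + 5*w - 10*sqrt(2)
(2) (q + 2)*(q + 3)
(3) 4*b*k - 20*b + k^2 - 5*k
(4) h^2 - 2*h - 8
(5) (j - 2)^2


(1) = (w + 5)*(w - 2*sqrt(2))
(2) = q^2 + 5*q + 6
(3) = (4*b + k)*(k - 5)
(4) = (h - 4)*(h + 2)
(5) = j^2 - 4*j + 4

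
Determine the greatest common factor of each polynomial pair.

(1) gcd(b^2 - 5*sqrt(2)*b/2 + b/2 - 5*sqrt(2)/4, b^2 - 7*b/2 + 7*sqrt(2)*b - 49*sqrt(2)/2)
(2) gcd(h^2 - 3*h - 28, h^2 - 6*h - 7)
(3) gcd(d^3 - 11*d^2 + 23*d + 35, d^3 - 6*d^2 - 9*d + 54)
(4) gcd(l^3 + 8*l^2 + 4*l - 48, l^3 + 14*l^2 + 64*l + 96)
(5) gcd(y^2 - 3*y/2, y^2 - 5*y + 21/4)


(1) = 1
(2) = gcd((h - 7)*(h + 4), (h - 7)*(h + 1)) = h - 7
(3) = gcd((d - 7)*(d - 5)*(d + 1), (d - 6)*(d - 3)*(d + 3)) = 1
(4) = l^2 + 10*l + 24
(5) = y - 3/2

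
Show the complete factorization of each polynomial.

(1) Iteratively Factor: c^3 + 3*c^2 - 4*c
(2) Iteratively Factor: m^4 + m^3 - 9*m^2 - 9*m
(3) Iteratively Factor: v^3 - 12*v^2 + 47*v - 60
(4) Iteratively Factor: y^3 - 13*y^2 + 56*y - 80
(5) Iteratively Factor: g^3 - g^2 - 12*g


(1) = (c + 4)*(c^2 - c) = c*(c + 4)*(c - 1)
(2) = (m)*(m^3 + m^2 - 9*m - 9) = m*(m + 3)*(m^2 - 2*m - 3) = m*(m - 3)*(m + 3)*(m + 1)
(3) = (v - 3)*(v^2 - 9*v + 20) = (v - 5)*(v - 3)*(v - 4)
(4) = (y - 4)*(y^2 - 9*y + 20) = (y - 5)*(y - 4)*(y - 4)
(5) = (g)*(g^2 - g - 12) = g*(g + 3)*(g - 4)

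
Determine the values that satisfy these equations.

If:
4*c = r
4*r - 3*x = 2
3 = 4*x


Then:
c = 17/64
r = 17/16
x = 3/4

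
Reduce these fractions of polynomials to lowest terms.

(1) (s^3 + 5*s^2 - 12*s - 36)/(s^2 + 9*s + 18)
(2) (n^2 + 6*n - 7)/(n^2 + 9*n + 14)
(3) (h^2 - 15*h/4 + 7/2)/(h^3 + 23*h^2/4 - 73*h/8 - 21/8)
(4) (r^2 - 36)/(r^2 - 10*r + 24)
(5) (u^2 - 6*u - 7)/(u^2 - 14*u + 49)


(1) = (s^2 - s - 6)/(s + 3)
(2) = (n - 1)/(n + 2)
(3) = (8*h^2 - 30*h + 28)/(8*h^3 + 46*h^2 - 73*h - 21)
(4) = (r + 6)/(r - 4)
(5) = (u + 1)/(u - 7)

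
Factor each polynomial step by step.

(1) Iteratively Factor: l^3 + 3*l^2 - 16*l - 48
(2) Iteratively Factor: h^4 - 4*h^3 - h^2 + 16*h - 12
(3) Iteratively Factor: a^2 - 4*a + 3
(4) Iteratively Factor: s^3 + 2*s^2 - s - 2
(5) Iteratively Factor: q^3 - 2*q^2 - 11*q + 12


(1) = (l + 3)*(l^2 - 16) = (l + 3)*(l + 4)*(l - 4)
(2) = (h + 2)*(h^3 - 6*h^2 + 11*h - 6) = (h - 2)*(h + 2)*(h^2 - 4*h + 3) = (h - 2)*(h - 1)*(h + 2)*(h - 3)
(3) = (a - 1)*(a - 3)
(4) = (s + 1)*(s^2 + s - 2) = (s - 1)*(s + 1)*(s + 2)
(5) = (q + 3)*(q^2 - 5*q + 4) = (q - 4)*(q + 3)*(q - 1)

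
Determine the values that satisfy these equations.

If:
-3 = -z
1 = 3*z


Then:
No Solution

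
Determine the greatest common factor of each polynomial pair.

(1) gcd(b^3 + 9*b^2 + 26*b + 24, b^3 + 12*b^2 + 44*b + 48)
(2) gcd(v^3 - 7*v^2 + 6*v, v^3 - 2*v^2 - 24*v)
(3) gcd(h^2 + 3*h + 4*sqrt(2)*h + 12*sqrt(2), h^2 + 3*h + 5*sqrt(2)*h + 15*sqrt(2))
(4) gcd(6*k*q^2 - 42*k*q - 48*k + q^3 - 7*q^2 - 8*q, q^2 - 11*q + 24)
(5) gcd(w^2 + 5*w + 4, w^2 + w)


(1) = b^2 + 6*b + 8
(2) = gcd(v*(v - 6)*(v - 1), v*(v - 6)*(v + 4)) = v^2 - 6*v
(3) = gcd((h + 3)*(h + 4*sqrt(2)), (h + 3)*(h + 5*sqrt(2))) = h + 3
(4) = gcd((6*k + q)*(q - 8)*(q + 1), (q - 8)*(q - 3)) = q - 8
(5) = gcd((w + 1)*(w + 4), w*(w + 1)) = w + 1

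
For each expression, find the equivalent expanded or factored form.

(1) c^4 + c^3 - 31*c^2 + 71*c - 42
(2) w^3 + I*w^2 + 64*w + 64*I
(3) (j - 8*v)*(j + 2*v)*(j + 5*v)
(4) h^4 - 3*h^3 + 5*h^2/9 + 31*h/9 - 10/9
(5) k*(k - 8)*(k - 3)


(1) = (c - 3)*(c - 2)*(c - 1)*(c + 7)
(2) = (w - 8*I)*(w + I)*(w + 8*I)
(3) = j^3 - j^2*v - 46*j*v^2 - 80*v^3
(4) = (h - 2)*(h - 5/3)*(h - 1/3)*(h + 1)
(5) = k^3 - 11*k^2 + 24*k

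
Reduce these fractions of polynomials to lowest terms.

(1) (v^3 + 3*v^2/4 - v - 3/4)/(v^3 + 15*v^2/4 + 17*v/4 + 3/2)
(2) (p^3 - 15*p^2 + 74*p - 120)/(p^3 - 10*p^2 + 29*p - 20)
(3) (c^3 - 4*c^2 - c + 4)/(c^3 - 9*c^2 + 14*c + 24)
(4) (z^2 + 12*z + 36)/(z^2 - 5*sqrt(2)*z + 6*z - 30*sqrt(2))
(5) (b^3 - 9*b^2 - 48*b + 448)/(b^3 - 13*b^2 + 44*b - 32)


(1) = (v - 1)/(v + 2)
(2) = (p - 6)/(p - 1)
(3) = (c - 1)/(c - 6)
(4) = (z + 6)/(z - 5*sqrt(2))
(5) = (b^2 - b - 56)/(b^2 - 5*b + 4)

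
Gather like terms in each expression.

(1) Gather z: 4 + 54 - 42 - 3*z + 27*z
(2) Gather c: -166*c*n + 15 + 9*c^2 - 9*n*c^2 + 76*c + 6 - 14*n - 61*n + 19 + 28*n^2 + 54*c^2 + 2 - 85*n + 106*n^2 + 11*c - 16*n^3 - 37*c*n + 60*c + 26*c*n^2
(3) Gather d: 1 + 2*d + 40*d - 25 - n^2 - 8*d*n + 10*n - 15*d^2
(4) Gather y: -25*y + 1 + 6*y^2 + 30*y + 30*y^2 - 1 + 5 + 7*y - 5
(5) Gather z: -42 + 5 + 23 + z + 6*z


(1) = 24*z + 16
(2) = c^2*(63 - 9*n) + c*(26*n^2 - 203*n + 147) - 16*n^3 + 134*n^2 - 160*n + 42
(3) = -15*d^2 + d*(42 - 8*n) - n^2 + 10*n - 24
(4) = 36*y^2 + 12*y
(5) = 7*z - 14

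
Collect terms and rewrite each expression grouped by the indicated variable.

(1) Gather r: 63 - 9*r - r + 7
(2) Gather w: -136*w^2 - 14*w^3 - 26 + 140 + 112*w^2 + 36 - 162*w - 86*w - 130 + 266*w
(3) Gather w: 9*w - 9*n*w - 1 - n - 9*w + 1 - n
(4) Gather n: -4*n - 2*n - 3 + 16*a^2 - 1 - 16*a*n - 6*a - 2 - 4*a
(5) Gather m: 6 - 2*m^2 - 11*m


(1) = 70 - 10*r
(2) = -14*w^3 - 24*w^2 + 18*w + 20
(3) = -9*n*w - 2*n
(4) = 16*a^2 - 10*a + n*(-16*a - 6) - 6
(5) = -2*m^2 - 11*m + 6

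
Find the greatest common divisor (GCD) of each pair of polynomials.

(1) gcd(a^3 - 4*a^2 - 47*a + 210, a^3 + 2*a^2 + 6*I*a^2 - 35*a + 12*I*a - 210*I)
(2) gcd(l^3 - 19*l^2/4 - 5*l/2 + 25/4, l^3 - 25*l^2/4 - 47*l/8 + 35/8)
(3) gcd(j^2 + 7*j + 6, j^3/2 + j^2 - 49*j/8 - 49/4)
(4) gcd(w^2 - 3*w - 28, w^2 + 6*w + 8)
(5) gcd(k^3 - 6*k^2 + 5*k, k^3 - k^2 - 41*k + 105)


(1) = gcd((a - 6)*(a - 5)*(a + 7), (a - 5)*(a + 7)*(a + 6*I)) = a^2 + 2*a - 35
(2) = gcd((l - 5)*(l - 1)*(l + 5/4), (l - 7)*(l - 1/2)*(l + 5/4)) = l + 5/4
(3) = gcd((j + 1)*(j + 6), (j/2 + 1)*(j - 7/2)*(j + 7/2)) = 1
(4) = w + 4
(5) = gcd(k*(k - 5)*(k - 1), (k - 5)*(k - 3)*(k + 7)) = k - 5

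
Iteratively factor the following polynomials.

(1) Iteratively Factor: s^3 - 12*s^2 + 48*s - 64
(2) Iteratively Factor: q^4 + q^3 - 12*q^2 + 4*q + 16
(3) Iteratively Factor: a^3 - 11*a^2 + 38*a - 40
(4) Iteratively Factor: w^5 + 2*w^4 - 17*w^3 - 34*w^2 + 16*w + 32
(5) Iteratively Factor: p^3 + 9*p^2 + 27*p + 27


(1) = (s - 4)*(s^2 - 8*s + 16) = (s - 4)^2*(s - 4)
(2) = (q + 4)*(q^3 - 3*q^2 + 4) = (q - 2)*(q + 4)*(q^2 - q - 2) = (q - 2)^2*(q + 4)*(q + 1)
(3) = (a - 2)*(a^2 - 9*a + 20) = (a - 4)*(a - 2)*(a - 5)
(4) = (w + 1)*(w^4 + w^3 - 18*w^2 - 16*w + 32) = (w - 1)*(w + 1)*(w^3 + 2*w^2 - 16*w - 32) = (w - 4)*(w - 1)*(w + 1)*(w^2 + 6*w + 8) = (w - 4)*(w - 1)*(w + 1)*(w + 4)*(w + 2)
(5) = (p + 3)*(p^2 + 6*p + 9) = (p + 3)^2*(p + 3)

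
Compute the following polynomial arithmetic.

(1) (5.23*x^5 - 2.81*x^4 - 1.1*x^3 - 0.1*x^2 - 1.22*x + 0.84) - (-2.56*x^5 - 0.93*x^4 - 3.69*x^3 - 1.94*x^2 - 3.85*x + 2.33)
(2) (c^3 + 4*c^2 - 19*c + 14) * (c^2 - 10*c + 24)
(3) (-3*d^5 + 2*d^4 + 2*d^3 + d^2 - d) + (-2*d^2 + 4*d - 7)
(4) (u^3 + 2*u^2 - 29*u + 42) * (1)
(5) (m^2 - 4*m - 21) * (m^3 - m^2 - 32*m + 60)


(1) = 7.79*x^5 - 1.88*x^4 + 2.59*x^3 + 1.84*x^2 + 2.63*x - 1.49
(2) = c^5 - 6*c^4 - 35*c^3 + 300*c^2 - 596*c + 336
(3) = -3*d^5 + 2*d^4 + 2*d^3 - d^2 + 3*d - 7
(4) = u^3 + 2*u^2 - 29*u + 42
(5) = m^5 - 5*m^4 - 49*m^3 + 209*m^2 + 432*m - 1260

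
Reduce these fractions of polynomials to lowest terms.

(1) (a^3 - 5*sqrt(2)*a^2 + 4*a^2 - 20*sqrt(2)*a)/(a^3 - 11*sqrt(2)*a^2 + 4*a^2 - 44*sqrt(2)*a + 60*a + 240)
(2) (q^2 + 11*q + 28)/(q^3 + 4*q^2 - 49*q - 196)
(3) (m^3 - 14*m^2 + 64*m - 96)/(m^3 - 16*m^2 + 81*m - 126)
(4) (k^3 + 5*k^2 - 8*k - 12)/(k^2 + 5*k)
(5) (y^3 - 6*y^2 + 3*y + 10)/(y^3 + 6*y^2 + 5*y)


(1) = a/(a - 6*sqrt(2))
(2) = 1/(q - 7)
(3) = (m^2 - 8*m + 16)/(m^2 - 10*m + 21)
(4) = (k^3 + 5*k^2 - 8*k - 12)/(k^2 + 5*k)
(5) = (y^2 - 7*y + 10)/(y^2 + 5*y)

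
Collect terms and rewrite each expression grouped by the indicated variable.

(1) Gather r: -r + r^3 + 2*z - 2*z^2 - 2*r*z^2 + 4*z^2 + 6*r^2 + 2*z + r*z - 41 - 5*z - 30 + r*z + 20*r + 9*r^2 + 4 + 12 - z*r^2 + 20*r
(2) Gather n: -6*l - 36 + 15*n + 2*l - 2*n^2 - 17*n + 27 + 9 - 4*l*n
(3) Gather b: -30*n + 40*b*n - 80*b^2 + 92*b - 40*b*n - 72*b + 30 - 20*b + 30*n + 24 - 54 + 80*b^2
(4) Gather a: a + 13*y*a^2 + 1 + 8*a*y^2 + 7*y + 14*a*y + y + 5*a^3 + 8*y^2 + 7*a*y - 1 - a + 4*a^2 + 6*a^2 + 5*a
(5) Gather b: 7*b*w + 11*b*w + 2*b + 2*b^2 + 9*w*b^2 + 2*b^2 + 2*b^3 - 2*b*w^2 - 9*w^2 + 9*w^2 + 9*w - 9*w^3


(1) = r^3 + r^2*(15 - z) + r*(-2*z^2 + 2*z + 39) + 2*z^2 - z - 55
(2) = -4*l - 2*n^2 + n*(-4*l - 2)
(3) = 0
(4) = 5*a^3 + a^2*(13*y + 10) + a*(8*y^2 + 21*y + 5) + 8*y^2 + 8*y
(5) = 2*b^3 + b^2*(9*w + 4) + b*(-2*w^2 + 18*w + 2) - 9*w^3 + 9*w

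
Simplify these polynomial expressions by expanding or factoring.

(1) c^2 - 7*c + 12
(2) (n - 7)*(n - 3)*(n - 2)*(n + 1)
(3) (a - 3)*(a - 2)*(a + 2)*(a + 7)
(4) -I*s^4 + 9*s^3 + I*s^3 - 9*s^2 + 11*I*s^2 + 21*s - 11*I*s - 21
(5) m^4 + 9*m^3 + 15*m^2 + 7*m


(1) = (c - 4)*(c - 3)
(2) = n^4 - 11*n^3 + 29*n^2 - n - 42
(3) = a^4 + 4*a^3 - 25*a^2 - 16*a + 84
(4) = (s - I)*(s + 3*I)*(s + 7*I)*(-I*s + I)
(5) = m*(m + 1)^2*(m + 7)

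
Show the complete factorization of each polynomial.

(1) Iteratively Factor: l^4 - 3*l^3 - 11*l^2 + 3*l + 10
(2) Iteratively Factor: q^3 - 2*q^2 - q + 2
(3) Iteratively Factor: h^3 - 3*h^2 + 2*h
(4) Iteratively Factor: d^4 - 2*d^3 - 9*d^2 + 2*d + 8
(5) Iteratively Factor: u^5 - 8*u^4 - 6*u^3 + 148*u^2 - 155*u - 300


(1) = (l - 5)*(l^3 + 2*l^2 - l - 2) = (l - 5)*(l - 1)*(l^2 + 3*l + 2) = (l - 5)*(l - 1)*(l + 1)*(l + 2)
(2) = (q - 2)*(q^2 - 1) = (q - 2)*(q - 1)*(q + 1)
(3) = (h)*(h^2 - 3*h + 2) = h*(h - 1)*(h - 2)
(4) = (d + 1)*(d^3 - 3*d^2 - 6*d + 8) = (d + 1)*(d + 2)*(d^2 - 5*d + 4) = (d - 1)*(d + 1)*(d + 2)*(d - 4)
(5) = (u + 4)*(u^4 - 12*u^3 + 42*u^2 - 20*u - 75) = (u + 1)*(u + 4)*(u^3 - 13*u^2 + 55*u - 75) = (u - 3)*(u + 1)*(u + 4)*(u^2 - 10*u + 25) = (u - 5)*(u - 3)*(u + 1)*(u + 4)*(u - 5)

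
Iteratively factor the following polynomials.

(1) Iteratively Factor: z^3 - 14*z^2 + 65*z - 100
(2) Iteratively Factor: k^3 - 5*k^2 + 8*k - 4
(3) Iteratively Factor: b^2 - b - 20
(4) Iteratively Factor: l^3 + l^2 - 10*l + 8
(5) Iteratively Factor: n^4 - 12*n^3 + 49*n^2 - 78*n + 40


(1) = (z - 5)*(z^2 - 9*z + 20) = (z - 5)^2*(z - 4)
(2) = (k - 2)*(k^2 - 3*k + 2) = (k - 2)*(k - 1)*(k - 2)
(3) = (b + 4)*(b - 5)
(4) = (l - 2)*(l^2 + 3*l - 4) = (l - 2)*(l + 4)*(l - 1)
(5) = (n - 5)*(n^3 - 7*n^2 + 14*n - 8) = (n - 5)*(n - 1)*(n^2 - 6*n + 8) = (n - 5)*(n - 4)*(n - 1)*(n - 2)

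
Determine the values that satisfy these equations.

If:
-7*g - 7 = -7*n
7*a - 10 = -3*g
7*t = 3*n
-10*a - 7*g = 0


Then:
a = 70/19
g = -100/19
n = -81/19
t = -243/133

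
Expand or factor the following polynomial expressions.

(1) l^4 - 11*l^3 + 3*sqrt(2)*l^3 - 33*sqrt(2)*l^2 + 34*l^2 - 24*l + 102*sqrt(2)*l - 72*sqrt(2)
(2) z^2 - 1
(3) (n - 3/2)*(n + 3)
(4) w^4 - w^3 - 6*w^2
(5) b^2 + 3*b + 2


(1) = (l - 6)*(l - 4)*(l - 1)*(l + 3*sqrt(2))
(2) = (z - 1)*(z + 1)
(3) = n^2 + 3*n/2 - 9/2
(4) = w^2*(w - 3)*(w + 2)
(5) = (b + 1)*(b + 2)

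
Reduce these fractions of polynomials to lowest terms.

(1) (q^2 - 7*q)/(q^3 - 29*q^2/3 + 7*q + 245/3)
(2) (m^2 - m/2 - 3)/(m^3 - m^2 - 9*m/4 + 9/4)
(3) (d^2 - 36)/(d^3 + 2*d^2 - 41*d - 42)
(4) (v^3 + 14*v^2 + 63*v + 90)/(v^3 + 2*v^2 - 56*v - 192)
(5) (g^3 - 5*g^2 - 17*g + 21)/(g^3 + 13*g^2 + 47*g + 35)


(1) = 3*q/(3*q^2 - 8*q - 35)
(2) = (2*m - 4)/(2*m^2 - 5*m + 3)
(3) = (d + 6)/(d^2 + 8*d + 7)
(4) = (v^2 + 8*v + 15)/(v^2 - 4*v - 32)
(5) = (g^3 - 5*g^2 - 17*g + 21)/(g^3 + 13*g^2 + 47*g + 35)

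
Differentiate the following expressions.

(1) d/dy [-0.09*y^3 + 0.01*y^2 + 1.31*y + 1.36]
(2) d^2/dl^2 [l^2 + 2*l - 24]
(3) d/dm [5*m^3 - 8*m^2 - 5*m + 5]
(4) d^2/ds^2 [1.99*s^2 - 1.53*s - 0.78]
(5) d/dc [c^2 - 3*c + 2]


(1) = -0.27*y^2 + 0.02*y + 1.31
(2) = 2
(3) = 15*m^2 - 16*m - 5
(4) = 3.98000000000000
(5) = 2*c - 3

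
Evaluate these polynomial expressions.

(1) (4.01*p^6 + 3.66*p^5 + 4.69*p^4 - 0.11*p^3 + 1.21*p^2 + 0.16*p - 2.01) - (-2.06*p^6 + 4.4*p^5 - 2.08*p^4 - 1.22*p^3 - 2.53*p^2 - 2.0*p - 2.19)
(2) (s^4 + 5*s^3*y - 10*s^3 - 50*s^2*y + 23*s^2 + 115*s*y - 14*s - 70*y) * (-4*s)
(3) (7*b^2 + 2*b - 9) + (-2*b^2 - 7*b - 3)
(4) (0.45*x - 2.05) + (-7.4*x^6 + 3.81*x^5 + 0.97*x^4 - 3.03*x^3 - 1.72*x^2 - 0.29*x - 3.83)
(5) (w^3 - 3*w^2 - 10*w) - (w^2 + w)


(1) = 6.07*p^6 - 0.74*p^5 + 6.77*p^4 + 1.11*p^3 + 3.74*p^2 + 2.16*p + 0.18
(2) = -4*s^5 - 20*s^4*y + 40*s^4 + 200*s^3*y - 92*s^3 - 460*s^2*y + 56*s^2 + 280*s*y
(3) = 5*b^2 - 5*b - 12
(4) = -7.4*x^6 + 3.81*x^5 + 0.97*x^4 - 3.03*x^3 - 1.72*x^2 + 0.16*x - 5.88
(5) = w^3 - 4*w^2 - 11*w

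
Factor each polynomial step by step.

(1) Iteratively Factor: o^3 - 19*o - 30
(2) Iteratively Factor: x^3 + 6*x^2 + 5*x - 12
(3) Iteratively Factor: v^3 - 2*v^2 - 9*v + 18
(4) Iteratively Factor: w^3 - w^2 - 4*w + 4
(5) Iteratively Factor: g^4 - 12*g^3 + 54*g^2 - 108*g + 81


(1) = (o - 5)*(o^2 + 5*o + 6) = (o - 5)*(o + 2)*(o + 3)
(2) = (x - 1)*(x^2 + 7*x + 12) = (x - 1)*(x + 3)*(x + 4)
(3) = (v + 3)*(v^2 - 5*v + 6) = (v - 2)*(v + 3)*(v - 3)
(4) = (w - 2)*(w^2 + w - 2) = (w - 2)*(w - 1)*(w + 2)
(5) = (g - 3)*(g^3 - 9*g^2 + 27*g - 27) = (g - 3)^2*(g^2 - 6*g + 9) = (g - 3)^3*(g - 3)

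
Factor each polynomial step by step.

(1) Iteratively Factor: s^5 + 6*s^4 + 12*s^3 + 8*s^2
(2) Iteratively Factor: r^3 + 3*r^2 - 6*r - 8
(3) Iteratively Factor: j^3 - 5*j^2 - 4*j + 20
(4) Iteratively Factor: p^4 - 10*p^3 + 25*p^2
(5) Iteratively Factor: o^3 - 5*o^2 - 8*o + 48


(1) = (s)*(s^4 + 6*s^3 + 12*s^2 + 8*s) = s*(s + 2)*(s^3 + 4*s^2 + 4*s) = s*(s + 2)^2*(s^2 + 2*s) = s*(s + 2)^3*(s)
(2) = (r - 2)*(r^2 + 5*r + 4) = (r - 2)*(r + 1)*(r + 4)
(3) = (j + 2)*(j^2 - 7*j + 10) = (j - 2)*(j + 2)*(j - 5)
(4) = (p)*(p^3 - 10*p^2 + 25*p) = p*(p - 5)*(p^2 - 5*p) = p*(p - 5)^2*(p)
(5) = (o - 4)*(o^2 - o - 12) = (o - 4)^2*(o + 3)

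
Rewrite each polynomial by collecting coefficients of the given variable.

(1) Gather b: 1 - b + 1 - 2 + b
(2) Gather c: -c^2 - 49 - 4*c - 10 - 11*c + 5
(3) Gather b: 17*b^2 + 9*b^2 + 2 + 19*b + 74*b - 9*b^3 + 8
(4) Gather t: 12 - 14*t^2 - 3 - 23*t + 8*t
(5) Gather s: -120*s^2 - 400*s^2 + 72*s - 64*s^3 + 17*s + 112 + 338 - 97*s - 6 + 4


(1) = 0
(2) = -c^2 - 15*c - 54
(3) = -9*b^3 + 26*b^2 + 93*b + 10
(4) = -14*t^2 - 15*t + 9
(5) = -64*s^3 - 520*s^2 - 8*s + 448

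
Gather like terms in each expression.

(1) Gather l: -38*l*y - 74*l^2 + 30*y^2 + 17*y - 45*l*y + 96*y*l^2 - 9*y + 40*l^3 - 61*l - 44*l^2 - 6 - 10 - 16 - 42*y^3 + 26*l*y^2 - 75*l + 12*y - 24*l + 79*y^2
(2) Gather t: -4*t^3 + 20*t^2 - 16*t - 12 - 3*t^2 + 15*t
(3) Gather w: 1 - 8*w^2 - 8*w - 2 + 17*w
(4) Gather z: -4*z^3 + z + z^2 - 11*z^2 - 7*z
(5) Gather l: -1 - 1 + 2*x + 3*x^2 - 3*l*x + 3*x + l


(1) = 40*l^3 + l^2*(96*y - 118) + l*(26*y^2 - 83*y - 160) - 42*y^3 + 109*y^2 + 20*y - 32
(2) = -4*t^3 + 17*t^2 - t - 12
(3) = -8*w^2 + 9*w - 1
(4) = -4*z^3 - 10*z^2 - 6*z
(5) = l*(1 - 3*x) + 3*x^2 + 5*x - 2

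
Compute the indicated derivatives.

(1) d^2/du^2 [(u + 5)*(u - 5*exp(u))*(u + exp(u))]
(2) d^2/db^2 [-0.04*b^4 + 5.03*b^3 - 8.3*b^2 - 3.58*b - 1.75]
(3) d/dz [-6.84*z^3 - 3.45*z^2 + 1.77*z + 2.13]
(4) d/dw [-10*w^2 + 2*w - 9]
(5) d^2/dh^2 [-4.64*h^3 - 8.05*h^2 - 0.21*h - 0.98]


(1) = -4*u^2*exp(u) - 20*u*exp(2*u) - 36*u*exp(u) + 6*u - 120*exp(2*u) - 48*exp(u) + 10
(2) = -0.48*b^2 + 30.18*b - 16.6
(3) = -20.52*z^2 - 6.9*z + 1.77
(4) = 2 - 20*w
(5) = -27.84*h - 16.1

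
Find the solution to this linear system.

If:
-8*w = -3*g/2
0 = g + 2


Then:
g = -2
w = -3/8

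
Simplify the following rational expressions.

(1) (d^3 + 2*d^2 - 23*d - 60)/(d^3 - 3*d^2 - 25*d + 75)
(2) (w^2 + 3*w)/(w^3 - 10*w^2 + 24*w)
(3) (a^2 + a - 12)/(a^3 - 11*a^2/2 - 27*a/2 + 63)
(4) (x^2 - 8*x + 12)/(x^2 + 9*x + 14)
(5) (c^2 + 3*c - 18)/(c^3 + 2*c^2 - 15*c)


(1) = (d^2 + 7*d + 12)/(d^2 + 2*d - 15)
(2) = (w + 3)/(w^2 - 10*w + 24)
(3) = (2*a + 8)/(2*a^2 - 5*a - 42)
(4) = (x^2 - 8*x + 12)/(x^2 + 9*x + 14)
(5) = (c + 6)/(c^2 + 5*c)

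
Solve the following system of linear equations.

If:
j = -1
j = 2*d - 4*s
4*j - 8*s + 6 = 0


Then:
d = 0
j = -1
s = 1/4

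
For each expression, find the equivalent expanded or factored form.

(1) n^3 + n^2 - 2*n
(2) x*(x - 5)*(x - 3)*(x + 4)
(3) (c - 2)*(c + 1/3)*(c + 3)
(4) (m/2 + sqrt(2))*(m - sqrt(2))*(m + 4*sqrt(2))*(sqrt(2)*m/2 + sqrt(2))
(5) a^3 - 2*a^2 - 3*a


(1) = n*(n - 1)*(n + 2)
(2) = x^4 - 4*x^3 - 17*x^2 + 60*x
(3) = c^3 + 4*c^2/3 - 17*c/3 - 2
(4) = sqrt(2)*m^4/4 + sqrt(2)*m^3/2 + 5*m^3/2 + sqrt(2)*m^2 + 5*m^2 - 8*m + 2*sqrt(2)*m - 16
(5) = a*(a - 3)*(a + 1)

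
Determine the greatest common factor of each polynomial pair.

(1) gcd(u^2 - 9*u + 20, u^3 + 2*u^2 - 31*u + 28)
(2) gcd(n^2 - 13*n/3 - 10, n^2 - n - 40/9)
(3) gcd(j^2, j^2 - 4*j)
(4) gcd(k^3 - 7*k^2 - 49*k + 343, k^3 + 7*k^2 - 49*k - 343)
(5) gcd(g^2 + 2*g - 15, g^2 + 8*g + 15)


(1) = u - 4
(2) = n + 5/3
(3) = gcd(j^2, j*(j - 4)) = j
(4) = k^2 - 49
(5) = gcd((g - 3)*(g + 5), (g + 3)*(g + 5)) = g + 5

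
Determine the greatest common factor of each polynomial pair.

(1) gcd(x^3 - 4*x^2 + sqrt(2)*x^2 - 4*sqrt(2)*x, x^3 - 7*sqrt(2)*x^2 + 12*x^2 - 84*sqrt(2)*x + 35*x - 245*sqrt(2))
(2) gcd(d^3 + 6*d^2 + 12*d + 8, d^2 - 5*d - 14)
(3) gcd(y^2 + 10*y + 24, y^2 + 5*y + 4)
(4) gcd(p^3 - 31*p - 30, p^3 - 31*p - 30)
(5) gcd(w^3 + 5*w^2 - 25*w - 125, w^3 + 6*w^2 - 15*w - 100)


(1) = 1
(2) = d + 2
(3) = y + 4
(4) = gcd((p - 6)*(p + 1)*(p + 5), (p - 6)*(p + 1)*(p + 5)) = p^3 - 31*p - 30
(5) = w^2 + 10*w + 25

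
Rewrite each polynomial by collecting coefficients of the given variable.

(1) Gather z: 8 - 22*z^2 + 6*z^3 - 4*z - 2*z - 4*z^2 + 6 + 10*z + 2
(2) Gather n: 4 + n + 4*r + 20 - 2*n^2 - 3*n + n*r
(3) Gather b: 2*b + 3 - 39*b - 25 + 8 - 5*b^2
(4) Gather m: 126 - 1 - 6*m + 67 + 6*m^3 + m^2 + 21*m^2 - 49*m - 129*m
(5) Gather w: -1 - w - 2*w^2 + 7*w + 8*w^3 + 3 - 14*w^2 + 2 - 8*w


(1) = 6*z^3 - 26*z^2 + 4*z + 16
(2) = -2*n^2 + n*(r - 2) + 4*r + 24
(3) = -5*b^2 - 37*b - 14
(4) = 6*m^3 + 22*m^2 - 184*m + 192
(5) = 8*w^3 - 16*w^2 - 2*w + 4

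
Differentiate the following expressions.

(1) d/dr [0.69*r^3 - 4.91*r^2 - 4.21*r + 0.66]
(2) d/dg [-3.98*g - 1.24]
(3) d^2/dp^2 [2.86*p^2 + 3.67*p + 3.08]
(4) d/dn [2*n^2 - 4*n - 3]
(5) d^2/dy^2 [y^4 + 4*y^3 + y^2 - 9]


(1) = 2.07*r^2 - 9.82*r - 4.21
(2) = -3.98000000000000
(3) = 5.72000000000000
(4) = 4*n - 4
(5) = 12*y^2 + 24*y + 2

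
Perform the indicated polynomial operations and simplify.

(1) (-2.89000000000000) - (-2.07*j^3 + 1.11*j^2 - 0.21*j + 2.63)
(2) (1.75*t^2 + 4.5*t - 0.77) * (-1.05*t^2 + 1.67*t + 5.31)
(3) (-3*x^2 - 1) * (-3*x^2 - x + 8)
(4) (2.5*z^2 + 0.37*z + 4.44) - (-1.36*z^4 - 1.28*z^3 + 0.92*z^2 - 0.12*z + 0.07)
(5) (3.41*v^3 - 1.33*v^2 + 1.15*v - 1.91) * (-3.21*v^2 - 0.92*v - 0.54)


(1) = 2.07*j^3 - 1.11*j^2 + 0.21*j - 5.52
(2) = -1.8375*t^4 - 1.8025*t^3 + 17.616*t^2 + 22.6091*t - 4.0887
(3) = 9*x^4 + 3*x^3 - 21*x^2 + x - 8
(4) = 1.36*z^4 + 1.28*z^3 + 1.58*z^2 + 0.49*z + 4.37
(5) = -10.9461*v^5 + 1.1321*v^4 - 4.3093*v^3 + 5.7913*v^2 + 1.1362*v + 1.0314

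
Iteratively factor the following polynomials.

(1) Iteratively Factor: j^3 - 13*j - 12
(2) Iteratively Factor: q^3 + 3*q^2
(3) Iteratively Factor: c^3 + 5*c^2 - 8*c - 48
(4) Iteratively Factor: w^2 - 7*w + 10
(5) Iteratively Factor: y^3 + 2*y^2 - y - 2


(1) = (j + 3)*(j^2 - 3*j - 4) = (j + 1)*(j + 3)*(j - 4)
(2) = (q + 3)*(q^2) = q*(q + 3)*(q)
(3) = (c + 4)*(c^2 + c - 12) = (c - 3)*(c + 4)*(c + 4)
(4) = (w - 2)*(w - 5)
(5) = (y - 1)*(y^2 + 3*y + 2) = (y - 1)*(y + 2)*(y + 1)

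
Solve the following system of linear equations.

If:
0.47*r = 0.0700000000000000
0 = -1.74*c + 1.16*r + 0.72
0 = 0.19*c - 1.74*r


Then:
No Solution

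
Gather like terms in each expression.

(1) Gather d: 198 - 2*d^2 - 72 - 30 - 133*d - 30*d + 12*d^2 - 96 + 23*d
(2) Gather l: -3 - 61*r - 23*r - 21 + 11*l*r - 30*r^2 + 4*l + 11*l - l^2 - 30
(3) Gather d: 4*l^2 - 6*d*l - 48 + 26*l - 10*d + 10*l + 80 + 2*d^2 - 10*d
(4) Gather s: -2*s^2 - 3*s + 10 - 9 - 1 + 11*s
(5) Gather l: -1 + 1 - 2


(1) = 10*d^2 - 140*d
(2) = -l^2 + l*(11*r + 15) - 30*r^2 - 84*r - 54
(3) = 2*d^2 + d*(-6*l - 20) + 4*l^2 + 36*l + 32
(4) = -2*s^2 + 8*s
(5) = -2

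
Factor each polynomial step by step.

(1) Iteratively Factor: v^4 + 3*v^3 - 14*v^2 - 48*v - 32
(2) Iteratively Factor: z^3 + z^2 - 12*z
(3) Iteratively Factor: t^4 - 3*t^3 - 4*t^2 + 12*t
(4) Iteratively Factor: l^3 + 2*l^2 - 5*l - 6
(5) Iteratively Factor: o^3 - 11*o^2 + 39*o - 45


(1) = (v + 4)*(v^3 - v^2 - 10*v - 8) = (v + 1)*(v + 4)*(v^2 - 2*v - 8) = (v - 4)*(v + 1)*(v + 4)*(v + 2)
(2) = (z)*(z^2 + z - 12) = z*(z + 4)*(z - 3)
(3) = (t)*(t^3 - 3*t^2 - 4*t + 12) = t*(t - 3)*(t^2 - 4) = t*(t - 3)*(t + 2)*(t - 2)
(4) = (l + 1)*(l^2 + l - 6) = (l - 2)*(l + 1)*(l + 3)
(5) = (o - 3)*(o^2 - 8*o + 15) = (o - 3)^2*(o - 5)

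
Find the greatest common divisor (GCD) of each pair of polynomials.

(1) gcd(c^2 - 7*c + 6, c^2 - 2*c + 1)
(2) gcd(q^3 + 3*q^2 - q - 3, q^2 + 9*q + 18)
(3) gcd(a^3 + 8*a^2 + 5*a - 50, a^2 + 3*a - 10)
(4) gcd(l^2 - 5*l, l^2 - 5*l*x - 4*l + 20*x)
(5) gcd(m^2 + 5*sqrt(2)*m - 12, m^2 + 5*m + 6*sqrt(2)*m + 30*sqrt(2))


(1) = c - 1
(2) = gcd((q - 1)*(q + 1)*(q + 3), (q + 3)*(q + 6)) = q + 3
(3) = gcd((a - 2)*(a + 5)^2, (a - 2)*(a + 5)) = a^2 + 3*a - 10
(4) = 1
(5) = gcd((m - sqrt(2))*(m + 6*sqrt(2)), (m + 5)*(m + 6*sqrt(2))) = m + 6*sqrt(2)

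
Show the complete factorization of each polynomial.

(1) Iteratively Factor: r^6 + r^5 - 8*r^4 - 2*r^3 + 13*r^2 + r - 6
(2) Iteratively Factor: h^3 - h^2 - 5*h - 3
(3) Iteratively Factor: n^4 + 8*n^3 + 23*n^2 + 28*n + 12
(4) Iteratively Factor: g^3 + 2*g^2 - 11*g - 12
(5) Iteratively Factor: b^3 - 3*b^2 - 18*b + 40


(1) = (r + 1)*(r^5 - 8*r^3 + 6*r^2 + 7*r - 6) = (r + 1)*(r + 3)*(r^4 - 3*r^3 + r^2 + 3*r - 2) = (r + 1)^2*(r + 3)*(r^3 - 4*r^2 + 5*r - 2) = (r - 1)*(r + 1)^2*(r + 3)*(r^2 - 3*r + 2) = (r - 2)*(r - 1)*(r + 1)^2*(r + 3)*(r - 1)
(2) = (h - 3)*(h^2 + 2*h + 1) = (h - 3)*(h + 1)*(h + 1)
(3) = (n + 2)*(n^3 + 6*n^2 + 11*n + 6) = (n + 1)*(n + 2)*(n^2 + 5*n + 6) = (n + 1)*(n + 2)*(n + 3)*(n + 2)
(4) = (g + 1)*(g^2 + g - 12) = (g + 1)*(g + 4)*(g - 3)
(5) = (b - 2)*(b^2 - b - 20) = (b - 5)*(b - 2)*(b + 4)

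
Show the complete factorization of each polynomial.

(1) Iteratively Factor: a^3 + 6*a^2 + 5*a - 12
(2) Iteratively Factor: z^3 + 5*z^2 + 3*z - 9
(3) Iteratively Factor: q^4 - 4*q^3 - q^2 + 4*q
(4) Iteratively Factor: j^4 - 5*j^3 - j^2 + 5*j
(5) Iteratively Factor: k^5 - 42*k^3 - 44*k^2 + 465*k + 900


(1) = (a + 3)*(a^2 + 3*a - 4) = (a - 1)*(a + 3)*(a + 4)
(2) = (z - 1)*(z^2 + 6*z + 9) = (z - 1)*(z + 3)*(z + 3)
(3) = (q - 4)*(q^3 - q) = q*(q - 4)*(q^2 - 1) = q*(q - 4)*(q - 1)*(q + 1)
(4) = (j - 5)*(j^3 - j) = (j - 5)*(j + 1)*(j^2 - j) = (j - 5)*(j - 1)*(j + 1)*(j)
(5) = (k + 3)*(k^4 - 3*k^3 - 33*k^2 + 55*k + 300) = (k - 5)*(k + 3)*(k^3 + 2*k^2 - 23*k - 60) = (k - 5)*(k + 3)*(k + 4)*(k^2 - 2*k - 15) = (k - 5)*(k + 3)^2*(k + 4)*(k - 5)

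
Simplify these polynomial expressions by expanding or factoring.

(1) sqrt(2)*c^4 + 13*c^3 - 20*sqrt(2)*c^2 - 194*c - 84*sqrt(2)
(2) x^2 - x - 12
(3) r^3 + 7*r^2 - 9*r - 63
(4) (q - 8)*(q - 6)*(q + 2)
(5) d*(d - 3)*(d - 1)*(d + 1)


(1) = (c - 3*sqrt(2))*(c + 2*sqrt(2))*(c + 7*sqrt(2))*(sqrt(2)*c + 1)
(2) = (x - 4)*(x + 3)
(3) = (r - 3)*(r + 3)*(r + 7)
(4) = q^3 - 12*q^2 + 20*q + 96
(5) = d^4 - 3*d^3 - d^2 + 3*d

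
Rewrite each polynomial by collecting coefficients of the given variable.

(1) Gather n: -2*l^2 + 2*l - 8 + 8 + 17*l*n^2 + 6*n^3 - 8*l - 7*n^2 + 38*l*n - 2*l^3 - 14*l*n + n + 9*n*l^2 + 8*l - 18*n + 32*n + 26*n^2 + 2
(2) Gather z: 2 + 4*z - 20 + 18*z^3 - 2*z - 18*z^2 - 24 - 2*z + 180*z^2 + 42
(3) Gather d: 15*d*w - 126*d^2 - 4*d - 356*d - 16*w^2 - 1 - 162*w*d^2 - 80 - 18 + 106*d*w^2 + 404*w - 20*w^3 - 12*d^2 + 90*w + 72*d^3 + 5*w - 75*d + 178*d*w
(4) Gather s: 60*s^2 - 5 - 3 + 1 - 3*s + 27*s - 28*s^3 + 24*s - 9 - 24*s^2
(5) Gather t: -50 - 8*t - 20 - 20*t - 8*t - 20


(1) = -2*l^3 - 2*l^2 + 2*l + 6*n^3 + n^2*(17*l + 19) + n*(9*l^2 + 24*l + 15) + 2
(2) = 18*z^3 + 162*z^2
(3) = 72*d^3 + d^2*(-162*w - 138) + d*(106*w^2 + 193*w - 435) - 20*w^3 - 16*w^2 + 499*w - 99
(4) = -28*s^3 + 36*s^2 + 48*s - 16
(5) = -36*t - 90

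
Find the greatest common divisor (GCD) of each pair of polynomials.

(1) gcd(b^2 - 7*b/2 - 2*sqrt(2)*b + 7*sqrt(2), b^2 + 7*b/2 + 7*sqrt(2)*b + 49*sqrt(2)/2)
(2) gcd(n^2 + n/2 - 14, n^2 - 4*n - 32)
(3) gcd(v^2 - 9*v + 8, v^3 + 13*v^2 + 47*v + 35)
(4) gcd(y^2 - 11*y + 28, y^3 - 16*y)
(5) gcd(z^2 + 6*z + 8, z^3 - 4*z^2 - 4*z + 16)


(1) = 1
(2) = gcd((n - 7/2)*(n + 4), (n - 8)*(n + 4)) = n + 4
(3) = gcd((v - 8)*(v - 1), (v + 1)*(v + 5)*(v + 7)) = 1
(4) = gcd((y - 7)*(y - 4), y*(y - 4)*(y + 4)) = y - 4
(5) = z + 2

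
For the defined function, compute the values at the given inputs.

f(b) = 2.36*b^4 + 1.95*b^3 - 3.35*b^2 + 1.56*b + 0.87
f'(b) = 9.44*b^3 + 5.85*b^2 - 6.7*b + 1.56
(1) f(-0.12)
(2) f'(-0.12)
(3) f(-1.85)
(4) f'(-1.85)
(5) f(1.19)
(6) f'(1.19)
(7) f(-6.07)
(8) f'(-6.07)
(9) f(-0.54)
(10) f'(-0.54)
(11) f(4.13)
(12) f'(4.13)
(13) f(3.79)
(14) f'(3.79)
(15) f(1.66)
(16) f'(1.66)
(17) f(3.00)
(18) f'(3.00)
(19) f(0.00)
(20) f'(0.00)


(1) = 0.63
(2) = 2.43
(3) = 1.82
(4) = -25.79
(5) = 6.00
(6) = 17.78
(7) = 2635.67
(8) = -1853.47
(9) = -1.06
(10) = 5.40
(11) = 774.15
(12) = 738.67
(13) = 551.75
(14) = 574.11
(15) = 21.07
(16) = 49.74
(17) = 219.21
(18) = 288.99
(19) = 0.87
(20) = 1.56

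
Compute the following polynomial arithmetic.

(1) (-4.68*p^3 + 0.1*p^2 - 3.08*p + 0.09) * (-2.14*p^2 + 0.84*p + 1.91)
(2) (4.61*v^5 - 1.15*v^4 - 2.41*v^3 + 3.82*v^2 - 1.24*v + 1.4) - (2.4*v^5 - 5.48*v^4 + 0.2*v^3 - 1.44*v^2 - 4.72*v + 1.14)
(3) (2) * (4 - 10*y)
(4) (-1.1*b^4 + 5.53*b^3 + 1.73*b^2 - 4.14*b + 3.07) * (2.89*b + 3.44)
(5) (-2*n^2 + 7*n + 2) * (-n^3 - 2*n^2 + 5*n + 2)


(1) = 10.0152*p^5 - 4.1452*p^4 - 2.2636*p^3 - 2.5888*p^2 - 5.8072*p + 0.1719
(2) = 2.21*v^5 + 4.33*v^4 - 2.61*v^3 + 5.26*v^2 + 3.48*v + 0.26
(3) = 8 - 20*y
(4) = -3.179*b^5 + 12.1977*b^4 + 24.0229*b^3 - 6.0134*b^2 - 5.3693*b + 10.5608
(5) = 2*n^5 - 3*n^4 - 26*n^3 + 27*n^2 + 24*n + 4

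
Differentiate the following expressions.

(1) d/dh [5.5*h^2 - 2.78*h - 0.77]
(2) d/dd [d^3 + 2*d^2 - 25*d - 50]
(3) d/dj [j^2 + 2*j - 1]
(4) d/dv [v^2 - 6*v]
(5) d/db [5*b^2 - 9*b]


(1) = 11.0*h - 2.78
(2) = 3*d^2 + 4*d - 25
(3) = 2*j + 2
(4) = 2*v - 6
(5) = 10*b - 9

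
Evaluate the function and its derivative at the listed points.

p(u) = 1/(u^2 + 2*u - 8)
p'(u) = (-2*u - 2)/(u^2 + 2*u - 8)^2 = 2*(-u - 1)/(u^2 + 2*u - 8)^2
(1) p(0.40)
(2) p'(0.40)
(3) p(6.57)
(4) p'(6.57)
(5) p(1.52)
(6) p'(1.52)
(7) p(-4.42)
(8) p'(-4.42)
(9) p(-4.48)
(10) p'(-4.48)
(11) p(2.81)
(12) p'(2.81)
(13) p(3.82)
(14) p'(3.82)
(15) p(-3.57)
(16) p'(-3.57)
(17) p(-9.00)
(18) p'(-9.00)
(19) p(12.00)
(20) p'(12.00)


(1) = -0.14
(2) = -0.06
(3) = 0.02
(4) = -0.01
(5) = -0.38
(6) = -0.72
(7) = 0.37
(8) = 0.94
(9) = 0.32
(10) = 0.72
(11) = 0.18
(12) = -0.25
(13) = 0.07
(14) = -0.05
(15) = -0.42
(16) = 0.90
(17) = 0.02
(18) = 0.01
(19) = 0.01
(20) = -0.00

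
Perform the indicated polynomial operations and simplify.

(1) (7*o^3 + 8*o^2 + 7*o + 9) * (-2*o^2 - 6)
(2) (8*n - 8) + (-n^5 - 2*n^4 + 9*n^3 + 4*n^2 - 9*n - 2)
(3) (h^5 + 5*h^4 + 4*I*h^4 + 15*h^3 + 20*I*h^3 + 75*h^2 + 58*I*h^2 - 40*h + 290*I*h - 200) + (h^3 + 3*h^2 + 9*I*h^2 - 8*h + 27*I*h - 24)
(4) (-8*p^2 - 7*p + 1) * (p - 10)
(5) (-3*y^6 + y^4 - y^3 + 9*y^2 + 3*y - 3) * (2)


(1) = -14*o^5 - 16*o^4 - 56*o^3 - 66*o^2 - 42*o - 54
(2) = -n^5 - 2*n^4 + 9*n^3 + 4*n^2 - n - 10
(3) = h^5 + 5*h^4 + 4*I*h^4 + 16*h^3 + 20*I*h^3 + 78*h^2 + 67*I*h^2 - 48*h + 317*I*h - 224
(4) = -8*p^3 + 73*p^2 + 71*p - 10
(5) = -6*y^6 + 2*y^4 - 2*y^3 + 18*y^2 + 6*y - 6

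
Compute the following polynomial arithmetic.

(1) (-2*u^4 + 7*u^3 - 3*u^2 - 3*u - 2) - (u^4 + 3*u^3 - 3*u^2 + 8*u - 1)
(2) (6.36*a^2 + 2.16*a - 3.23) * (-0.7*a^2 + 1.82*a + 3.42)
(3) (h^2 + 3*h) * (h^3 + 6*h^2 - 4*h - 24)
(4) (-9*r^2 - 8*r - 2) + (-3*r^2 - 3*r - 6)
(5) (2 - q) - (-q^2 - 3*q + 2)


(1) = -3*u^4 + 4*u^3 - 11*u - 1
(2) = -4.452*a^4 + 10.0632*a^3 + 27.9434*a^2 + 1.5086*a - 11.0466
(3) = h^5 + 9*h^4 + 14*h^3 - 36*h^2 - 72*h
(4) = -12*r^2 - 11*r - 8
(5) = q^2 + 2*q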